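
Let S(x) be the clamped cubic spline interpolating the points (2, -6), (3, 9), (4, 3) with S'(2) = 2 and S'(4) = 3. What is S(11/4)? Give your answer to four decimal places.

With M_i denoting the second derivative at x_i, h_i = 1, 1, and Δ_i = (y_(i+1) − y_i)/h_i = 15, -6:
  1·M_0 + 4·M_1 + 1·M_2 = 6(Δ_1 - Δ_0) = -126
Clamped end conditions give two more equations: 2h_0·M_0 + h_0·M_1 = 6(Δ_0 - S'(2)) = 78 and h_1·M_1 + 2h_1·M_2 = 6(S'(4) - Δ_1) = 54.
Solving: M_0 = 71, M_1 = -64, M_2 = 59.
On [2, 3], S(x) = -6 + 2·(x - 2) + 71/2·(x - 2)² - 45/2·(x - 2)³.
With (x - 2) = 3/4: S(11/4) = 765/128.

5.9766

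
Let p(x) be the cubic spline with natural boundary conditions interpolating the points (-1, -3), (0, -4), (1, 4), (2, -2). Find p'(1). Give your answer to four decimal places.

2.6667

Write M_i for p''(x_i). With h_i = 1, 1, 1 and divided differences Δ_i = -1, 8, -6, the continuity of p' gives the tridiagonal system
  1·M_0 + 4·M_1 + 1·M_2 = 6(Δ_1 - Δ_0) = 54
  1·M_1 + 4·M_2 + 1·M_3 = 6(Δ_2 - Δ_1) = -84
Natural end conditions: M_0 = M_3 = 0.
Forward elimination and back-substitution give M_0 = 0, M_1 = 20, M_2 = -26, M_3 = 0.
On [1, 2], p'(x) = b_2 + 2c_2·(x - 1) + 3d_2·(x - 1)² with b_2 = Δ_2 - h_2(2M_2 + M_3)/6 = 8/3, c_2 = M_2/2 = -13, d_2 = (M_3 - M_2)/(6h_2) = 13/3. So p'(1) = 8/3.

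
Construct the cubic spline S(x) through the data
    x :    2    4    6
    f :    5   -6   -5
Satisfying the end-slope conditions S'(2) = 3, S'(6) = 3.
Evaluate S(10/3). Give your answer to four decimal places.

Write σ_i for S''(x_i). With h_i = 2, 2 and divided differences Δ_i = -11/2, 1/2, the continuity of S' gives the tridiagonal system
  2·σ_0 + 8·σ_1 + 2·σ_2 = 6(Δ_1 - Δ_0) = 36
Clamped end conditions give two more equations: 2h_0·σ_0 + h_0·σ_1 = 6(Δ_0 - S'(2)) = -51 and h_1·σ_1 + 2h_1·σ_2 = 6(S'(6) - Δ_1) = 15.
Solving: σ_0 = -69/4, σ_1 = 9, σ_2 = -3/4.
On [2, 4], S(x) = 5 + 3·(x - 2) - 69/8·(x - 2)² + 35/16·(x - 2)³.
With (x - 2) = 4/3: S(10/3) = -31/27.

-1.1481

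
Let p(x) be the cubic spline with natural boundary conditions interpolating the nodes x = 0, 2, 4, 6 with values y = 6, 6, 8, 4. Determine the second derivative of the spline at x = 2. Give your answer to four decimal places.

1.4000

Put σ_i = p'' at the i-th knot. Here h = (2, 2, 2) and Δ = (0, 1, -2), so the interior equations h_(i-1)·σ_(i-1) + 2(h_(i-1)+h_i)·σ_i + h_i·σ_(i+1) = 6(Δ_i − Δ_(i-1)) read
  2·σ_0 + 8·σ_1 + 2·σ_2 = 6(Δ_1 - Δ_0) = 6
  2·σ_1 + 8·σ_2 + 2·σ_3 = 6(Δ_2 - Δ_1) = -18
Natural end conditions: σ_0 = σ_3 = 0.
Hence σ_0 = 0, σ_1 = 7/5, σ_2 = -13/5, σ_3 = 0.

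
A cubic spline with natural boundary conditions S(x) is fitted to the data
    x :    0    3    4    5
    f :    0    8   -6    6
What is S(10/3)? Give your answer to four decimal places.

Write M_i for S''(x_i). With h_i = 3, 1, 1 and divided differences Δ_i = 8/3, -14, 12, the continuity of S' gives the tridiagonal system
  3·M_0 + 8·M_1 + 1·M_2 = 6(Δ_1 - Δ_0) = -100
  1·M_1 + 4·M_2 + 1·M_3 = 6(Δ_2 - Δ_1) = 156
Natural end conditions: M_0 = M_3 = 0.
Hence M_0 = 0, M_1 = -556/31, M_2 = 1348/31, M_3 = 0.
On [3, 4], S(x) = 8 - 1420/93·(x - 3) - 278/31·(x - 3)² + 952/93·(x - 3)³.
With (x - 3) = 1/3: S(10/3) = 5758/2511.

2.2931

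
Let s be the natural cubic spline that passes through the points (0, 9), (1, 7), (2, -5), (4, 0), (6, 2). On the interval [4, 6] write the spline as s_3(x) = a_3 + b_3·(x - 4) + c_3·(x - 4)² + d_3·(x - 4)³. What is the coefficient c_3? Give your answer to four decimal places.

Let σ_i = s''(x_i). Step sizes h_i = 1, 1, 2, 2; slopes of the chords Δ_i = (y_(i+1) - y_i)/h_i = -2, -12, 5/2, 1.
  1·σ_0 + 4·σ_1 + 1·σ_2 = 6(Δ_1 - Δ_0) = -60
  1·σ_1 + 6·σ_2 + 2·σ_3 = 6(Δ_2 - Δ_1) = 87
  2·σ_2 + 8·σ_3 + 2·σ_4 = 6(Δ_3 - Δ_2) = -9
Natural end conditions: σ_0 = σ_4 = 0.
Solving: σ_0 = 0, σ_1 = -559/28, σ_2 = 139/7, σ_3 = -341/56, σ_4 = 0.
On [4, 6], with s_3(x) = a_3 + b_3·(x - 4) + c_3·(x - 4)² + d_3·(x - 4)³: c_3 = σ_3/2 = -341/112, d_3 = (σ_4 - σ_3)/(6h_3) = 341/672, b_3 = Δ_3 - h_3(2σ_3 + σ_4)/6 = 425/84.

-3.0446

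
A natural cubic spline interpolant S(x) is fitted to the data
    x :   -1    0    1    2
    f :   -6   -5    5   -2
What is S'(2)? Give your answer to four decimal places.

With m_i denoting the second derivative at x_i, h_i = 1, 1, 1, and Δ_i = (y_(i+1) − y_i)/h_i = 1, 10, -7:
  1·m_0 + 4·m_1 + 1·m_2 = 6(Δ_1 - Δ_0) = 54
  1·m_1 + 4·m_2 + 1·m_3 = 6(Δ_2 - Δ_1) = -102
Natural end conditions: m_0 = m_3 = 0.
Solving: m_0 = 0, m_1 = 106/5, m_2 = -154/5, m_3 = 0.
On [1, 2], S'(x) = b_2 + 2c_2·(x - 1) + 3d_2·(x - 1)² with b_2 = Δ_2 - h_2(2m_2 + m_3)/6 = 49/15, c_2 = m_2/2 = -77/5, d_2 = (m_3 - m_2)/(6h_2) = 77/15. So S'(2) = -182/15.

-12.1333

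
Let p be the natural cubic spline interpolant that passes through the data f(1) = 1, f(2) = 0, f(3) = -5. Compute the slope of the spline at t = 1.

0

With m_i denoting the second derivative at x_i, h_i = 1, 1, and Δ_i = (y_(i+1) − y_i)/h_i = -1, -5:
  1·m_0 + 4·m_1 + 1·m_2 = 6(Δ_1 - Δ_0) = -24
Natural end conditions: m_0 = m_2 = 0.
Hence m_0 = 0, m_1 = -6, m_2 = 0.
On [1, 2], p'(t) = b_0 + 2c_0·(t - 1) + 3d_0·(t - 1)² with b_0 = Δ_0 - h_0(2m_0 + m_1)/6 = 0, c_0 = m_0/2 = 0, d_0 = (m_1 - m_0)/(6h_0) = -1. So p'(1) = 0.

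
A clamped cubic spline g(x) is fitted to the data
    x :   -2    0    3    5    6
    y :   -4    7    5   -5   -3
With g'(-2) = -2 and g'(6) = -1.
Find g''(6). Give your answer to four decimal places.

-14.1795

Write M_i for g''(x_i). With h_i = 2, 3, 2, 1 and divided differences Δ_i = 11/2, -2/3, -5, 2, the continuity of g' gives the tridiagonal system
  2·M_0 + 10·M_1 + 3·M_2 = 6(Δ_1 - Δ_0) = -37
  3·M_1 + 10·M_2 + 2·M_3 = 6(Δ_2 - Δ_1) = -26
  2·M_2 + 6·M_3 + 1·M_4 = 6(Δ_3 - Δ_2) = 42
Clamped end conditions give two more equations: 2h_0·M_0 + h_0·M_1 = 6(Δ_0 - g'(-2)) = 45 and h_3·M_3 + 2h_3·M_4 = 6(g'(6) - Δ_3) = -18.
Solving: M_0 = 731/52, M_1 = -73/13, M_2 = -233/78, M_3 = 404/39, M_4 = -553/39.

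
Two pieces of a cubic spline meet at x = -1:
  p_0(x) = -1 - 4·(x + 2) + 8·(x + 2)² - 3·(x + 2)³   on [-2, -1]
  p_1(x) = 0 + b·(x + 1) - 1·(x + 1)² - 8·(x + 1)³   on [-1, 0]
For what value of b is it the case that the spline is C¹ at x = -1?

p_0'(x) = -4 + 16·(x + 2) - 9·(x + 2)², so p_0'(-1) = 3. On the right, p_1'(-1) = b, so b = 3.

3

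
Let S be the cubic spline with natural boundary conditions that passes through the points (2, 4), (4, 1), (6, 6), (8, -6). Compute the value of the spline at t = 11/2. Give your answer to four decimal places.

Let σ_i = S''(x_i). Step sizes h_i = 2, 2, 2; slopes of the chords Δ_i = (y_(i+1) - y_i)/h_i = -3/2, 5/2, -6.
  2·σ_0 + 8·σ_1 + 2·σ_2 = 6(Δ_1 - Δ_0) = 24
  2·σ_1 + 8·σ_2 + 2·σ_3 = 6(Δ_2 - Δ_1) = -51
Natural end conditions: σ_0 = σ_3 = 0.
Solving: σ_0 = 0, σ_1 = 49/10, σ_2 = -38/5, σ_3 = 0.
On [4, 6], S(t) = 1 + 53/30·(t - 4) + 49/20·(t - 4)² - 25/24·(t - 4)³.
With (t - 4) = 3/2: S(11/2) = 1807/320.

5.6469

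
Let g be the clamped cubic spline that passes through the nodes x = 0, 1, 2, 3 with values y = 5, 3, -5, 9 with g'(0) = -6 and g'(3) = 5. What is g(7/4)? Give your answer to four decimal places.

Let σ_i = g''(x_i). Step sizes h_i = 1, 1, 1; slopes of the chords Δ_i = (y_(i+1) - y_i)/h_i = -2, -8, 14.
  1·σ_0 + 4·σ_1 + 1·σ_2 = 6(Δ_1 - Δ_0) = -36
  1·σ_1 + 4·σ_2 + 1·σ_3 = 6(Δ_2 - Δ_1) = 132
Clamped end conditions give two more equations: 2h_0·σ_0 + h_0·σ_1 = 6(Δ_0 - g'(0)) = 24 and h_2·σ_2 + 2h_2·σ_3 = 6(g'(3) - Δ_2) = -54.
Forward elimination and back-substitution give σ_0 = 398/15, σ_1 = -436/15, σ_2 = 806/15, σ_3 = -808/15.
On [1, 2], g(x) = 3 - 109/15·(x - 1) - 218/15·(x - 1)² + 69/5·(x - 1)³.
With (x - 1) = 3/4: g(7/4) = -1537/320.

-4.8031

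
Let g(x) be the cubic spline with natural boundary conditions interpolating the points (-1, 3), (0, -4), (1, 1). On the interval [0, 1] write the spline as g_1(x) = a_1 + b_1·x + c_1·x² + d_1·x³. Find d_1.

-3

Let σ_i = g''(x_i). Step sizes h_i = 1, 1; slopes of the chords Δ_i = (y_(i+1) - y_i)/h_i = -7, 5.
  1·σ_0 + 4·σ_1 + 1·σ_2 = 6(Δ_1 - Δ_0) = 72
Natural end conditions: σ_0 = σ_2 = 0.
Solving: σ_0 = 0, σ_1 = 18, σ_2 = 0.
On [0, 1], with g_1(x) = a_1 + b_1·x + c_1·x² + d_1·x³: c_1 = σ_1/2 = 9, d_1 = (σ_2 - σ_1)/(6h_1) = -3, b_1 = Δ_1 - h_1(2σ_1 + σ_2)/6 = -1.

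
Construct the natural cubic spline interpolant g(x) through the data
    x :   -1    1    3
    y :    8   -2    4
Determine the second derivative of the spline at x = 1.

6

With M_i denoting the second derivative at x_i, h_i = 2, 2, and Δ_i = (y_(i+1) − y_i)/h_i = -5, 3:
  2·M_0 + 8·M_1 + 2·M_2 = 6(Δ_1 - Δ_0) = 48
Natural end conditions: M_0 = M_2 = 0.
Solving the tridiagonal system: M_0 = 0, M_1 = 6, M_2 = 0.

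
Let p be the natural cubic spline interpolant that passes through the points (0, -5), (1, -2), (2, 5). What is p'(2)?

8

Put σ_i = p'' at the i-th knot. Here h = (1, 1) and Δ = (3, 7), so the interior equations h_(i-1)·σ_(i-1) + 2(h_(i-1)+h_i)·σ_i + h_i·σ_(i+1) = 6(Δ_i − Δ_(i-1)) read
  1·σ_0 + 4·σ_1 + 1·σ_2 = 6(Δ_1 - Δ_0) = 24
Natural end conditions: σ_0 = σ_2 = 0.
Forward elimination and back-substitution give σ_0 = 0, σ_1 = 6, σ_2 = 0.
On [1, 2], p'(x) = b_1 + 2c_1·(x - 1) + 3d_1·(x - 1)² with b_1 = Δ_1 - h_1(2σ_1 + σ_2)/6 = 5, c_1 = σ_1/2 = 3, d_1 = (σ_2 - σ_1)/(6h_1) = -1. So p'(2) = 8.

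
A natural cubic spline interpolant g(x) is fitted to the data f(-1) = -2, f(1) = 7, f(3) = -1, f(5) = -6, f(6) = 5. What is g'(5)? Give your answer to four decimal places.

6.4146

Write M_i for g''(x_i). With h_i = 2, 2, 2, 1 and divided differences Δ_i = 9/2, -4, -5/2, 11, the continuity of g' gives the tridiagonal system
  2·M_0 + 8·M_1 + 2·M_2 = 6(Δ_1 - Δ_0) = -51
  2·M_1 + 8·M_2 + 2·M_3 = 6(Δ_2 - Δ_1) = 9
  2·M_2 + 6·M_3 + 1·M_4 = 6(Δ_3 - Δ_2) = 81
Natural end conditions: M_0 = M_4 = 0.
Solving: M_0 = 0, M_1 = -507/82, M_2 = -63/82, M_3 = 564/41, M_4 = 0.
On [5, 6], g'(x) = b_3 + 2c_3·(x - 5) + 3d_3·(x - 5)² with b_3 = Δ_3 - h_3(2M_3 + M_4)/6 = 263/41, c_3 = M_3/2 = 282/41, d_3 = (M_4 - M_3)/(6h_3) = -94/41. So g'(5) = 263/41.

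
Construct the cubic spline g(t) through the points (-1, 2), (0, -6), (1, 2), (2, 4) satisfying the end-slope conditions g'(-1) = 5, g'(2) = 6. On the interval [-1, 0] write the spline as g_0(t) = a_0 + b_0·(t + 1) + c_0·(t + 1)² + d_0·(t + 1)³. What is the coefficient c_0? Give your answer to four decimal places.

-31.0667

With M_i denoting the second derivative at x_i, h_i = 1, 1, 1, and Δ_i = (y_(i+1) − y_i)/h_i = -8, 8, 2:
  1·M_0 + 4·M_1 + 1·M_2 = 6(Δ_1 - Δ_0) = 96
  1·M_1 + 4·M_2 + 1·M_3 = 6(Δ_2 - Δ_1) = -36
Clamped end conditions give two more equations: 2h_0·M_0 + h_0·M_1 = 6(Δ_0 - g'(-1)) = -78 and h_2·M_2 + 2h_2·M_3 = 6(g'(2) - Δ_2) = 24.
Forward elimination and back-substitution give M_0 = -932/15, M_1 = 694/15, M_2 = -404/15, M_3 = 382/15.
On [-1, 0], with g_0(t) = a_0 + b_0·(t + 1) + c_0·(t + 1)² + d_0·(t + 1)³: c_0 = M_0/2 = -466/15, d_0 = (M_1 - M_0)/(6h_0) = 271/15, b_0 = Δ_0 - h_0(2M_0 + M_1)/6 = 5.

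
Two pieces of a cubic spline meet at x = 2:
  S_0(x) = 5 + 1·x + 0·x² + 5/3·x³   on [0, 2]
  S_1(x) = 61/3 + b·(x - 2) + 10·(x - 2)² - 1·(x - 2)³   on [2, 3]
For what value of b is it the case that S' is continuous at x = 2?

S_0'(x) = 1 + 0·x + 5·x², so S_0'(2) = 21. On the right, S_1'(2) = b, so b = 21.

21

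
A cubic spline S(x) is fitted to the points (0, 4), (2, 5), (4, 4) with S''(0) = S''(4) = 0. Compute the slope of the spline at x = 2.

With σ_i denoting the second derivative at x_i, h_i = 2, 2, and Δ_i = (y_(i+1) − y_i)/h_i = 1/2, -1/2:
  2·σ_0 + 8·σ_1 + 2·σ_2 = 6(Δ_1 - Δ_0) = -6
Natural end conditions: σ_0 = σ_2 = 0.
Solving the tridiagonal system: σ_0 = 0, σ_1 = -3/4, σ_2 = 0.
On [2, 4], S'(x) = b_1 + 2c_1·(x - 2) + 3d_1·(x - 2)² with b_1 = Δ_1 - h_1(2σ_1 + σ_2)/6 = 0, c_1 = σ_1/2 = -3/8, d_1 = (σ_2 - σ_1)/(6h_1) = 1/16. So S'(2) = 0.

0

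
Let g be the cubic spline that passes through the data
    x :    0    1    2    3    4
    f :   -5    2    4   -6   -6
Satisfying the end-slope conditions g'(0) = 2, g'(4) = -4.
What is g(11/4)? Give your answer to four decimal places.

Put m_i = g'' at the i-th knot. Here h = (1, 1, 1, 1) and Δ = (7, 2, -10, 0), so the interior equations h_(i-1)·m_(i-1) + 2(h_(i-1)+h_i)·m_i + h_i·m_(i+1) = 6(Δ_i − Δ_(i-1)) read
  1·m_0 + 4·m_1 + 1·m_2 = 6(Δ_1 - Δ_0) = -30
  1·m_1 + 4·m_2 + 1·m_3 = 6(Δ_2 - Δ_1) = -72
  1·m_2 + 4·m_3 + 1·m_4 = 6(Δ_3 - Δ_2) = 60
Clamped end conditions give two more equations: 2h_0·m_0 + h_0·m_1 = 6(Δ_0 - g'(0)) = 30 and h_3·m_3 + 2h_3·m_4 = 6(g'(4) - Δ_3) = -24.
Hence m_0 = 507/28, m_1 = -87/14, m_2 = -93/4, m_3 = 381/14, m_4 = -717/28.
On [2, 3], g(x) = 4 - 95/14·(x - 2) - 93/8·(x - 2)² + 471/56·(x - 2)³.
With (x - 2) = 3/4: g(11/4) = -2089/512.

-4.0801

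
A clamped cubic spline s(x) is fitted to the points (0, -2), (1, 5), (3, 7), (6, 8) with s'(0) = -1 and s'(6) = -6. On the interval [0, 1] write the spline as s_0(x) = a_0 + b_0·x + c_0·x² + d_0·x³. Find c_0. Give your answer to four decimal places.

15.1579

With M_i denoting the second derivative at x_i, h_i = 1, 2, 3, and Δ_i = (y_(i+1) − y_i)/h_i = 7, 1, 1/3:
  1·M_0 + 6·M_1 + 2·M_2 = 6(Δ_1 - Δ_0) = -36
  2·M_1 + 10·M_2 + 3·M_3 = 6(Δ_2 - Δ_1) = -4
Clamped end conditions give two more equations: 2h_0·M_0 + h_0·M_1 = 6(Δ_0 - s'(0)) = 48 and h_2·M_2 + 2h_2·M_3 = 6(s'(6) - Δ_2) = -38.
Forward elimination and back-substitution give M_0 = 576/19, M_1 = -240/19, M_2 = 90/19, M_3 = -496/57.
On [0, 1], with s_0(x) = a_0 + b_0·x + c_0·x² + d_0·x³: c_0 = M_0/2 = 288/19, d_0 = (M_1 - M_0)/(6h_0) = -136/19, b_0 = Δ_0 - h_0(2M_0 + M_1)/6 = -1.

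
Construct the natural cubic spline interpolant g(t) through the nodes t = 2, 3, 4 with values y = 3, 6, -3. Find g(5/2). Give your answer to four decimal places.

5.6250

With M_i denoting the second derivative at x_i, h_i = 1, 1, and Δ_i = (y_(i+1) − y_i)/h_i = 3, -9:
  1·M_0 + 4·M_1 + 1·M_2 = 6(Δ_1 - Δ_0) = -72
Natural end conditions: M_0 = M_2 = 0.
Solving the tridiagonal system: M_0 = 0, M_1 = -18, M_2 = 0.
On [2, 3], g(t) = 3 + 6·(t - 2) + 0·(t - 2)² - 3·(t - 2)³.
With (t - 2) = 1/2: g(5/2) = 45/8.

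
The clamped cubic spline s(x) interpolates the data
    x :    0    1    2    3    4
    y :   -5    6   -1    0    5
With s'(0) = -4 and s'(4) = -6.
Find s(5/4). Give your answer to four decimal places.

6.1250

Put M_i = s'' at the i-th knot. Here h = (1, 1, 1, 1) and Δ = (11, -7, 1, 5), so the interior equations h_(i-1)·M_(i-1) + 2(h_(i-1)+h_i)·M_i + h_i·M_(i+1) = 6(Δ_i − Δ_(i-1)) read
  1·M_0 + 4·M_1 + 1·M_2 = 6(Δ_1 - Δ_0) = -108
  1·M_1 + 4·M_2 + 1·M_3 = 6(Δ_2 - Δ_1) = 48
  1·M_2 + 4·M_3 + 1·M_4 = 6(Δ_3 - Δ_2) = 24
Clamped end conditions give two more equations: 2h_0·M_0 + h_0·M_1 = 6(Δ_0 - s'(0)) = 90 and h_3·M_3 + 2h_3·M_4 = 6(s'(4) - Δ_3) = -66.
Solving: M_0 = 70, M_1 = -50, M_2 = 22, M_3 = 10, M_4 = -38.
On [1, 2], s(x) = 6 + 6·(x - 1) - 25·(x - 1)² + 12·(x - 1)³.
With (x - 1) = 1/4: s(5/4) = 49/8.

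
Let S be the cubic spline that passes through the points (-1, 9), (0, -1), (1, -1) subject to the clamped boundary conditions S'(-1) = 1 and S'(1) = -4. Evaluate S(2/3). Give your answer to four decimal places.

Write M_i for S''(x_i). With h_i = 1, 1 and divided differences Δ_i = -10, 0, the continuity of S' gives the tridiagonal system
  1·M_0 + 4·M_1 + 1·M_2 = 6(Δ_1 - Δ_0) = 60
Clamped end conditions give two more equations: 2h_0·M_0 + h_0·M_1 = 6(Δ_0 - S'(-1)) = -66 and h_1·M_1 + 2h_1·M_2 = 6(S'(1) - Δ_1) = -24.
Hence M_0 = -101/2, M_1 = 35, M_2 = -59/2.
On [0, 1], S(t) = -1 - 27/4·t + 35/2·t² - 43/4·t³.
With t = 2/3: S(2/3) = -49/54.

-0.9074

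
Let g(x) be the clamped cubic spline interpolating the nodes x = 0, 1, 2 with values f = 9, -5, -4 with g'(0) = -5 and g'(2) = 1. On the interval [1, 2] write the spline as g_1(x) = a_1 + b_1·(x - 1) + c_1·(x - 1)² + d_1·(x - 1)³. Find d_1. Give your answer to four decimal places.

-9.7500

Put m_i = g'' at the i-th knot. Here h = (1, 1) and Δ = (-14, 1), so the interior equations h_(i-1)·m_(i-1) + 2(h_(i-1)+h_i)·m_i + h_i·m_(i+1) = 6(Δ_i − Δ_(i-1)) read
  1·m_0 + 4·m_1 + 1·m_2 = 6(Δ_1 - Δ_0) = 90
Clamped end conditions give two more equations: 2h_0·m_0 + h_0·m_1 = 6(Δ_0 - g'(0)) = -54 and h_1·m_1 + 2h_1·m_2 = 6(g'(2) - Δ_1) = 0.
Solving the tridiagonal system: m_0 = -93/2, m_1 = 39, m_2 = -39/2.
On [1, 2], with g_1(x) = a_1 + b_1·(x - 1) + c_1·(x - 1)² + d_1·(x - 1)³: c_1 = m_1/2 = 39/2, d_1 = (m_2 - m_1)/(6h_1) = -39/4, b_1 = Δ_1 - h_1(2m_1 + m_2)/6 = -35/4.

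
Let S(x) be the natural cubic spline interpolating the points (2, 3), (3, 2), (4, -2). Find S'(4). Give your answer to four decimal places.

-4.7500

With M_i denoting the second derivative at x_i, h_i = 1, 1, and Δ_i = (y_(i+1) − y_i)/h_i = -1, -4:
  1·M_0 + 4·M_1 + 1·M_2 = 6(Δ_1 - Δ_0) = -18
Natural end conditions: M_0 = M_2 = 0.
Hence M_0 = 0, M_1 = -9/2, M_2 = 0.
On [3, 4], S'(x) = b_1 + 2c_1·(x - 3) + 3d_1·(x - 3)² with b_1 = Δ_1 - h_1(2M_1 + M_2)/6 = -5/2, c_1 = M_1/2 = -9/4, d_1 = (M_2 - M_1)/(6h_1) = 3/4. So S'(4) = -19/4.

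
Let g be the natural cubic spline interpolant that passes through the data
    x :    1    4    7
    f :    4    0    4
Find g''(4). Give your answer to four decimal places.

Write M_i for g''(x_i). With h_i = 3, 3 and divided differences Δ_i = -4/3, 4/3, the continuity of g' gives the tridiagonal system
  3·M_0 + 12·M_1 + 3·M_2 = 6(Δ_1 - Δ_0) = 16
Natural end conditions: M_0 = M_2 = 0.
Hence M_0 = 0, M_1 = 4/3, M_2 = 0.

1.3333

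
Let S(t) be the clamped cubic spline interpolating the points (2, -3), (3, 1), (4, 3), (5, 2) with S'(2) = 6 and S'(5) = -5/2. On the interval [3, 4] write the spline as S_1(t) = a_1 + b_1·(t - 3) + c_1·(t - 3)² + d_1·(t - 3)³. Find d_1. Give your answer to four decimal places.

Let M_i = S''(x_i). Step sizes h_i = 1, 1, 1; slopes of the chords Δ_i = (y_(i+1) - y_i)/h_i = 4, 2, -1.
  1·M_0 + 4·M_1 + 1·M_2 = 6(Δ_1 - Δ_0) = -12
  1·M_1 + 4·M_2 + 1·M_3 = 6(Δ_2 - Δ_1) = -18
Clamped end conditions give two more equations: 2h_0·M_0 + h_0·M_1 = 6(Δ_0 - S'(2)) = -12 and h_2·M_2 + 2h_2·M_3 = 6(S'(5) - Δ_2) = -9.
Hence M_0 = -17/3, M_1 = -2/3, M_2 = -11/3, M_3 = -8/3.
On [3, 4], with S_1(t) = a_1 + b_1·(t - 3) + c_1·(t - 3)² + d_1·(t - 3)³: c_1 = M_1/2 = -1/3, d_1 = (M_2 - M_1)/(6h_1) = -1/2, b_1 = Δ_1 - h_1(2M_1 + M_2)/6 = 17/6.

-0.5000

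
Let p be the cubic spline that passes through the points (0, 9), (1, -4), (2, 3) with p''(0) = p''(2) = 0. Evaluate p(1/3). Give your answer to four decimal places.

3.1852

Let M_i = p''(x_i). Step sizes h_i = 1, 1; slopes of the chords Δ_i = (y_(i+1) - y_i)/h_i = -13, 7.
  1·M_0 + 4·M_1 + 1·M_2 = 6(Δ_1 - Δ_0) = 120
Natural end conditions: M_0 = M_2 = 0.
Hence M_0 = 0, M_1 = 30, M_2 = 0.
On [0, 1], p(x) = 9 - 18·x + 0·x² + 5·x³.
With x = 1/3: p(1/3) = 86/27.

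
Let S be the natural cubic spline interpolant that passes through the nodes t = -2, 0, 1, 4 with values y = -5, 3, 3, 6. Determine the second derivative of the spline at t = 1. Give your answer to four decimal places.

1.2766

With σ_i denoting the second derivative at x_i, h_i = 2, 1, 3, and Δ_i = (y_(i+1) − y_i)/h_i = 4, 0, 1:
  2·σ_0 + 6·σ_1 + 1·σ_2 = 6(Δ_1 - Δ_0) = -24
  1·σ_1 + 8·σ_2 + 3·σ_3 = 6(Δ_2 - Δ_1) = 6
Natural end conditions: σ_0 = σ_3 = 0.
Solving: σ_0 = 0, σ_1 = -198/47, σ_2 = 60/47, σ_3 = 0.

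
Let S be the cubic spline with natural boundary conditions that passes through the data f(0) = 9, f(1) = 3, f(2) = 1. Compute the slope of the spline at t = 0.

-7

Write M_i for S''(x_i). With h_i = 1, 1 and divided differences Δ_i = -6, -2, the continuity of S' gives the tridiagonal system
  1·M_0 + 4·M_1 + 1·M_2 = 6(Δ_1 - Δ_0) = 24
Natural end conditions: M_0 = M_2 = 0.
Forward elimination and back-substitution give M_0 = 0, M_1 = 6, M_2 = 0.
On [0, 1], S'(t) = b_0 + 2c_0·t + 3d_0·t² with b_0 = Δ_0 - h_0(2M_0 + M_1)/6 = -7, c_0 = M_0/2 = 0, d_0 = (M_1 - M_0)/(6h_0) = 1. So S'(0) = -7.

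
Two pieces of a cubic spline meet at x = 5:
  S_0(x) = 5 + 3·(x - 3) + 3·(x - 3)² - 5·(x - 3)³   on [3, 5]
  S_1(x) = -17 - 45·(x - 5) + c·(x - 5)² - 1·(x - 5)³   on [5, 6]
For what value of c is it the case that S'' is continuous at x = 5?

-27

S_0''(x) = 6 - 30·(x - 3), so S_0''(5) = -54. On the right, S_1''(5) = 2c, so c = -27.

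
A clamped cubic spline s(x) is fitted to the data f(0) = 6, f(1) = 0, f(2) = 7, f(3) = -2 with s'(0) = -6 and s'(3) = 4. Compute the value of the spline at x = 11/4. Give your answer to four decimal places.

Write m_i for s''(x_i). With h_i = 1, 1, 1 and divided differences Δ_i = -6, 7, -9, the continuity of s' gives the tridiagonal system
  1·m_0 + 4·m_1 + 1·m_2 = 6(Δ_1 - Δ_0) = 78
  1·m_1 + 4·m_2 + 1·m_3 = 6(Δ_2 - Δ_1) = -96
Clamped end conditions give two more equations: 2h_0·m_0 + h_0·m_1 = 6(Δ_0 - s'(0)) = 0 and h_2·m_2 + 2h_2·m_3 = 6(s'(3) - Δ_2) = 78.
Hence m_0 = -272/15, m_1 = 544/15, m_2 = -734/15, m_3 = 952/15.
On [2, 3], s(x) = 7 - 49/15·(x - 2) - 367/15·(x - 2)² + 281/15·(x - 2)³.
With (x - 2) = 3/4: s(11/4) = -419/320.

-1.3094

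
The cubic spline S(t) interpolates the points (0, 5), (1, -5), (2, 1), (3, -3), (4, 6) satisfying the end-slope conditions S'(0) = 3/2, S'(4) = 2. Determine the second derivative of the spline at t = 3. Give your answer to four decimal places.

38.7500

Put m_i = S'' at the i-th knot. Here h = (1, 1, 1, 1) and Δ = (-10, 6, -4, 9), so the interior equations h_(i-1)·m_(i-1) + 2(h_(i-1)+h_i)·m_i + h_i·m_(i+1) = 6(Δ_i − Δ_(i-1)) read
  1·m_0 + 4·m_1 + 1·m_2 = 6(Δ_1 - Δ_0) = 96
  1·m_1 + 4·m_2 + 1·m_3 = 6(Δ_2 - Δ_1) = -60
  1·m_2 + 4·m_3 + 1·m_4 = 6(Δ_3 - Δ_2) = 78
Clamped end conditions give two more equations: 2h_0·m_0 + h_0·m_1 = 6(Δ_0 - S'(0)) = -69 and h_3·m_3 + 2h_3·m_4 = 6(S'(4) - Δ_3) = -42.
Solving the tridiagonal system: m_0 = -467/8, m_1 = 191/4, m_2 = -293/8, m_3 = 155/4, m_4 = -323/8.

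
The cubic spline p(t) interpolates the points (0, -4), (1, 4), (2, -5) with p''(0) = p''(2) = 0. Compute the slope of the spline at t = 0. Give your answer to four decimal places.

12.2500

Let M_i = p''(x_i). Step sizes h_i = 1, 1; slopes of the chords Δ_i = (y_(i+1) - y_i)/h_i = 8, -9.
  1·M_0 + 4·M_1 + 1·M_2 = 6(Δ_1 - Δ_0) = -102
Natural end conditions: M_0 = M_2 = 0.
Solving: M_0 = 0, M_1 = -51/2, M_2 = 0.
On [0, 1], p'(t) = b_0 + 2c_0·t + 3d_0·t² with b_0 = Δ_0 - h_0(2M_0 + M_1)/6 = 49/4, c_0 = M_0/2 = 0, d_0 = (M_1 - M_0)/(6h_0) = -17/4. So p'(0) = 49/4.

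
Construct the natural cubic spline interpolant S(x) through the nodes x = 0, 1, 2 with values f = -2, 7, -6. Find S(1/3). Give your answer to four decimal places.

With M_i denoting the second derivative at x_i, h_i = 1, 1, and Δ_i = (y_(i+1) − y_i)/h_i = 9, -13:
  1·M_0 + 4·M_1 + 1·M_2 = 6(Δ_1 - Δ_0) = -132
Natural end conditions: M_0 = M_2 = 0.
Hence M_0 = 0, M_1 = -33, M_2 = 0.
On [0, 1], S(x) = -2 + 29/2·x + 0·x² - 11/2·x³.
With x = 1/3: S(1/3) = 71/27.

2.6296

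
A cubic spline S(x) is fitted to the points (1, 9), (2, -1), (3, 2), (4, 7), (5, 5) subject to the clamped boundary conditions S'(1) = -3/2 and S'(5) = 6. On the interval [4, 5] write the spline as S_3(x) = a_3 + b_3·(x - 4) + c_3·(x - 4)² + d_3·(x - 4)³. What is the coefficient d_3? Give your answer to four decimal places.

8.7411

Let M_i = S''(x_i). Step sizes h_i = 1, 1, 1, 1; slopes of the chords Δ_i = (y_(i+1) - y_i)/h_i = -10, 3, 5, -2.
  1·M_0 + 4·M_1 + 1·M_2 = 6(Δ_1 - Δ_0) = 78
  1·M_1 + 4·M_2 + 1·M_3 = 6(Δ_2 - Δ_1) = 12
  1·M_2 + 4·M_3 + 1·M_4 = 6(Δ_3 - Δ_2) = -42
Clamped end conditions give two more equations: 2h_0·M_0 + h_0·M_1 = 6(Δ_0 - S'(1)) = -51 and h_3·M_3 + 2h_3·M_4 = 6(S'(5) - Δ_3) = 48.
Solving: M_0 = -2253/56, M_1 = 825/28, M_2 = 3/8, M_3 = -531/28, M_4 = 1875/56.
On [4, 5], with S_3(x) = a_3 + b_3·(x - 4) + c_3·(x - 4)² + d_3·(x - 4)³: c_3 = M_3/2 = -531/56, d_3 = (M_4 - M_3)/(6h_3) = 979/112, b_3 = Δ_3 - h_3(2M_3 + M_4)/6 = -141/112.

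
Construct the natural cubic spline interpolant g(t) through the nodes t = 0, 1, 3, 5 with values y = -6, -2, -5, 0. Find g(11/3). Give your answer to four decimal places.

Put m_i = g'' at the i-th knot. Here h = (1, 2, 2) and Δ = (4, -3/2, 5/2), so the interior equations h_(i-1)·m_(i-1) + 2(h_(i-1)+h_i)·m_i + h_i·m_(i+1) = 6(Δ_i − Δ_(i-1)) read
  1·m_0 + 6·m_1 + 2·m_2 = 6(Δ_1 - Δ_0) = -33
  2·m_1 + 8·m_2 + 2·m_3 = 6(Δ_2 - Δ_1) = 24
Natural end conditions: m_0 = m_3 = 0.
Solving the tridiagonal system: m_0 = 0, m_1 = -78/11, m_2 = 105/22, m_3 = 0.
On [3, 5], g(t) = -5 - 15/22·(t - 3) + 105/44·(t - 3)² - 35/88·(t - 3)³.
With (t - 3) = 2/3: g(11/3) = -1340/297.

-4.5118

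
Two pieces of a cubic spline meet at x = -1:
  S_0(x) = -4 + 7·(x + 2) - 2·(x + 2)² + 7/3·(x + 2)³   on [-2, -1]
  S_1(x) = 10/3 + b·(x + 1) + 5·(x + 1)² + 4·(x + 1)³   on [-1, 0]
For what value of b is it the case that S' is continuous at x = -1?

S_0'(x) = 7 - 4·(x + 2) + 7·(x + 2)², so S_0'(-1) = 10. On the right, S_1'(-1) = b, so b = 10.

10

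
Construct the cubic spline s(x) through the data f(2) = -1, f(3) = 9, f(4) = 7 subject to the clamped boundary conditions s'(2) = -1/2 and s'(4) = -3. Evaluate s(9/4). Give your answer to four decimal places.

Put M_i = s'' at the i-th knot. Here h = (1, 1) and Δ = (10, -2), so the interior equations h_(i-1)·M_(i-1) + 2(h_(i-1)+h_i)·M_i + h_i·M_(i+1) = 6(Δ_i − Δ_(i-1)) read
  1·M_0 + 4·M_1 + 1·M_2 = 6(Δ_1 - Δ_0) = -72
Clamped end conditions give two more equations: 2h_0·M_0 + h_0·M_1 = 6(Δ_0 - s'(2)) = 63 and h_1·M_1 + 2h_1·M_2 = 6(s'(4) - Δ_1) = -6.
Solving: M_0 = 193/4, M_1 = -67/2, M_2 = 55/4.
On [2, 3], s(x) = -1 - 1/2·(x - 2) + 193/8·(x - 2)² - 109/8·(x - 2)³.
With (x - 2) = 1/4: s(9/4) = 87/512.

0.1699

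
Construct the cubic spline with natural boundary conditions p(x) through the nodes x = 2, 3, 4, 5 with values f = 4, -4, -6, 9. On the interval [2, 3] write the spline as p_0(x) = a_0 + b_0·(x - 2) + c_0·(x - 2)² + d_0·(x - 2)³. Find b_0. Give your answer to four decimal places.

-8.4667

Put M_i = p'' at the i-th knot. Here h = (1, 1, 1) and Δ = (-8, -2, 15), so the interior equations h_(i-1)·M_(i-1) + 2(h_(i-1)+h_i)·M_i + h_i·M_(i+1) = 6(Δ_i − Δ_(i-1)) read
  1·M_0 + 4·M_1 + 1·M_2 = 6(Δ_1 - Δ_0) = 36
  1·M_1 + 4·M_2 + 1·M_3 = 6(Δ_2 - Δ_1) = 102
Natural end conditions: M_0 = M_3 = 0.
Solving: M_0 = 0, M_1 = 14/5, M_2 = 124/5, M_3 = 0.
On [2, 3], with p_0(x) = a_0 + b_0·(x - 2) + c_0·(x - 2)² + d_0·(x - 2)³: c_0 = M_0/2 = 0, d_0 = (M_1 - M_0)/(6h_0) = 7/15, b_0 = Δ_0 - h_0(2M_0 + M_1)/6 = -127/15.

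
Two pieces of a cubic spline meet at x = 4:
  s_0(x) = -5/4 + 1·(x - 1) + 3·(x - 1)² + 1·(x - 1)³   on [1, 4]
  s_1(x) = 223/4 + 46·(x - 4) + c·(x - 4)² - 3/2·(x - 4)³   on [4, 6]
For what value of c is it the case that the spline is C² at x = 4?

s_0''(x) = 6 + 6·(x - 1), so s_0''(4) = 24. On the right, s_1''(4) = 2c, so c = 12.

12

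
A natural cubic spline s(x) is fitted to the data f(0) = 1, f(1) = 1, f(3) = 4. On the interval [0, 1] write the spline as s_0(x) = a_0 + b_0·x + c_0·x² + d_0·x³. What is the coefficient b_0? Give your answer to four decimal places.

-0.2500

Put m_i = s'' at the i-th knot. Here h = (1, 2) and Δ = (0, 3/2), so the interior equations h_(i-1)·m_(i-1) + 2(h_(i-1)+h_i)·m_i + h_i·m_(i+1) = 6(Δ_i − Δ_(i-1)) read
  1·m_0 + 6·m_1 + 2·m_2 = 6(Δ_1 - Δ_0) = 9
Natural end conditions: m_0 = m_2 = 0.
Forward elimination and back-substitution give m_0 = 0, m_1 = 3/2, m_2 = 0.
On [0, 1], with s_0(x) = a_0 + b_0·x + c_0·x² + d_0·x³: c_0 = m_0/2 = 0, d_0 = (m_1 - m_0)/(6h_0) = 1/4, b_0 = Δ_0 - h_0(2m_0 + m_1)/6 = -1/4.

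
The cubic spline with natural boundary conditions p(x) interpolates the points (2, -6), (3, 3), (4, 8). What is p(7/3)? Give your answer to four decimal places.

-2.7037

Put m_i = p'' at the i-th knot. Here h = (1, 1) and Δ = (9, 5), so the interior equations h_(i-1)·m_(i-1) + 2(h_(i-1)+h_i)·m_i + h_i·m_(i+1) = 6(Δ_i − Δ_(i-1)) read
  1·m_0 + 4·m_1 + 1·m_2 = 6(Δ_1 - Δ_0) = -24
Natural end conditions: m_0 = m_2 = 0.
Solving the tridiagonal system: m_0 = 0, m_1 = -6, m_2 = 0.
On [2, 3], p(x) = -6 + 10·(x - 2) + 0·(x - 2)² - 1·(x - 2)³.
With (x - 2) = 1/3: p(7/3) = -73/27.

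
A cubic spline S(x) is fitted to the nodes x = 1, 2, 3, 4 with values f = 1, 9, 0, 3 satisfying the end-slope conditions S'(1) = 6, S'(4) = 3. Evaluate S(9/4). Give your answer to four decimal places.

7.6875

Let M_i = S''(x_i). Step sizes h_i = 1, 1, 1; slopes of the chords Δ_i = (y_(i+1) - y_i)/h_i = 8, -9, 3.
  1·M_0 + 4·M_1 + 1·M_2 = 6(Δ_1 - Δ_0) = -102
  1·M_1 + 4·M_2 + 1·M_3 = 6(Δ_2 - Δ_1) = 72
Clamped end conditions give two more equations: 2h_0·M_0 + h_0·M_1 = 6(Δ_0 - S'(1)) = 12 and h_2·M_2 + 2h_2·M_3 = 6(S'(4) - Δ_2) = 0.
Forward elimination and back-substitution give M_0 = 26, M_1 = -40, M_2 = 32, M_3 = -16.
On [2, 3], S(x) = 9 - 1·(x - 2) - 20·(x - 2)² + 12·(x - 2)³.
With (x - 2) = 1/4: S(9/4) = 123/16.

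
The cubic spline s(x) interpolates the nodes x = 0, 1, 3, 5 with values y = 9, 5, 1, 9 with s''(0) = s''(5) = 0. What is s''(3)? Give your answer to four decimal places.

Write m_i for s''(x_i). With h_i = 1, 2, 2 and divided differences Δ_i = -4, -2, 4, the continuity of s' gives the tridiagonal system
  1·m_0 + 6·m_1 + 2·m_2 = 6(Δ_1 - Δ_0) = 12
  2·m_1 + 8·m_2 + 2·m_3 = 6(Δ_2 - Δ_1) = 36
Natural end conditions: m_0 = m_3 = 0.
Hence m_0 = 0, m_1 = 6/11, m_2 = 48/11, m_3 = 0.

4.3636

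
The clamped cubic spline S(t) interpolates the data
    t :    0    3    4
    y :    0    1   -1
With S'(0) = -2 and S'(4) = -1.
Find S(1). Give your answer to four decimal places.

Let M_i = S''(x_i). Step sizes h_i = 3, 1; slopes of the chords Δ_i = (y_(i+1) - y_i)/h_i = 1/3, -2.
  3·M_0 + 8·M_1 + 1·M_2 = 6(Δ_1 - Δ_0) = -14
Clamped end conditions give two more equations: 2h_0·M_0 + h_0·M_1 = 6(Δ_0 - S'(0)) = 14 and h_1·M_1 + 2h_1·M_2 = 6(S'(4) - Δ_1) = 6.
Solving the tridiagonal system: M_0 = 13/3, M_1 = -4, M_2 = 5.
On [0, 3], S(t) = 0 - 2·t + 13/6·t² - 25/54·t³.
With t = 1: S(1) = -8/27.

-0.2963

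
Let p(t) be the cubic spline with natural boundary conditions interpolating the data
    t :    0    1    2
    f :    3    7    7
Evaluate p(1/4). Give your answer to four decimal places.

4.2344

Let M_i = p''(x_i). Step sizes h_i = 1, 1; slopes of the chords Δ_i = (y_(i+1) - y_i)/h_i = 4, 0.
  1·M_0 + 4·M_1 + 1·M_2 = 6(Δ_1 - Δ_0) = -24
Natural end conditions: M_0 = M_2 = 0.
Hence M_0 = 0, M_1 = -6, M_2 = 0.
On [0, 1], p(t) = 3 + 5·t + 0·t² - 1·t³.
With t = 1/4: p(1/4) = 271/64.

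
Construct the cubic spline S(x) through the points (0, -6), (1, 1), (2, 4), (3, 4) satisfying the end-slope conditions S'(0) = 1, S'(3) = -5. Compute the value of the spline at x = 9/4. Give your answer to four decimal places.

With M_i denoting the second derivative at x_i, h_i = 1, 1, 1, and Δ_i = (y_(i+1) − y_i)/h_i = 7, 3, 0:
  1·M_0 + 4·M_1 + 1·M_2 = 6(Δ_1 - Δ_0) = -24
  1·M_1 + 4·M_2 + 1·M_3 = 6(Δ_2 - Δ_1) = -18
Clamped end conditions give two more equations: 2h_0·M_0 + h_0·M_1 = 6(Δ_0 - S'(0)) = 36 and h_2·M_2 + 2h_2·M_3 = 6(S'(3) - Δ_2) = -30.
Hence M_0 = 122/5, M_1 = -64/5, M_2 = 14/5, M_3 = -82/5.
On [2, 3], S(x) = 4 + 9/5·(x - 2) + 7/5·(x - 2)² - 16/5·(x - 2)³.
With (x - 2) = 1/4: S(9/4) = 359/80.

4.4875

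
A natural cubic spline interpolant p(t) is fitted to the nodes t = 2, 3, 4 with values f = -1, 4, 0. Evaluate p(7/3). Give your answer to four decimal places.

1.3333

Put M_i = p'' at the i-th knot. Here h = (1, 1) and Δ = (5, -4), so the interior equations h_(i-1)·M_(i-1) + 2(h_(i-1)+h_i)·M_i + h_i·M_(i+1) = 6(Δ_i − Δ_(i-1)) read
  1·M_0 + 4·M_1 + 1·M_2 = 6(Δ_1 - Δ_0) = -54
Natural end conditions: M_0 = M_2 = 0.
Forward elimination and back-substitution give M_0 = 0, M_1 = -27/2, M_2 = 0.
On [2, 3], p(t) = -1 + 29/4·(t - 2) + 0·(t - 2)² - 9/4·(t - 2)³.
With (t - 2) = 1/3: p(7/3) = 4/3.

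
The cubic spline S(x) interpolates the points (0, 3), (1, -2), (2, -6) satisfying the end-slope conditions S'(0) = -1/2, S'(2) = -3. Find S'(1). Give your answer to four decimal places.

-5.8750

Write M_i for S''(x_i). With h_i = 1, 1 and divided differences Δ_i = -5, -4, the continuity of S' gives the tridiagonal system
  1·M_0 + 4·M_1 + 1·M_2 = 6(Δ_1 - Δ_0) = 6
Clamped end conditions give two more equations: 2h_0·M_0 + h_0·M_1 = 6(Δ_0 - S'(0)) = -27 and h_1·M_1 + 2h_1·M_2 = 6(S'(2) - Δ_1) = 6.
Hence M_0 = -65/4, M_1 = 11/2, M_2 = 1/4.
On [1, 2], S'(x) = b_1 + 2c_1·(x - 1) + 3d_1·(x - 1)² with b_1 = Δ_1 - h_1(2M_1 + M_2)/6 = -47/8, c_1 = M_1/2 = 11/4, d_1 = (M_2 - M_1)/(6h_1) = -7/8. So S'(1) = -47/8.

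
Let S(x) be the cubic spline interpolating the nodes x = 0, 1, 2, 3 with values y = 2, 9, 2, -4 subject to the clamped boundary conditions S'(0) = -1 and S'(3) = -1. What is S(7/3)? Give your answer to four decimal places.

Put M_i = S'' at the i-th knot. Here h = (1, 1, 1) and Δ = (7, -7, -6), so the interior equations h_(i-1)·M_(i-1) + 2(h_(i-1)+h_i)·M_i + h_i·M_(i+1) = 6(Δ_i − Δ_(i-1)) read
  1·M_0 + 4·M_1 + 1·M_2 = 6(Δ_1 - Δ_0) = -84
  1·M_1 + 4·M_2 + 1·M_3 = 6(Δ_2 - Δ_1) = 6
Clamped end conditions give two more equations: 2h_0·M_0 + h_0·M_1 = 6(Δ_0 - S'(0)) = 48 and h_2·M_2 + 2h_2·M_3 = 6(S'(3) - Δ_2) = 30.
Solving: M_0 = 202/5, M_1 = -164/5, M_2 = 34/5, M_3 = 58/5.
On [2, 3], S(x) = 2 - 51/5·(x - 2) + 17/5·(x - 2)² + 4/5·(x - 2)³.
With (x - 2) = 1/3: S(7/3) = -134/135.

-0.9926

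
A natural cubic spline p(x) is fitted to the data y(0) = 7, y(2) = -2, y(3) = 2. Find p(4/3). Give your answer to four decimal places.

Put M_i = p'' at the i-th knot. Here h = (2, 1) and Δ = (-9/2, 4), so the interior equations h_(i-1)·M_(i-1) + 2(h_(i-1)+h_i)·M_i + h_i·M_(i+1) = 6(Δ_i − Δ_(i-1)) read
  2·M_0 + 6·M_1 + 1·M_2 = 6(Δ_1 - Δ_0) = 51
Natural end conditions: M_0 = M_2 = 0.
Solving: M_0 = 0, M_1 = 17/2, M_2 = 0.
On [0, 2], p(x) = 7 - 22/3·x + 0·x² + 17/24·x³.
With x = 4/3: p(4/3) = -89/81.

-1.0988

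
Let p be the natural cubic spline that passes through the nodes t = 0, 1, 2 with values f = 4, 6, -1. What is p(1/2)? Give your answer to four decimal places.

With σ_i denoting the second derivative at x_i, h_i = 1, 1, and Δ_i = (y_(i+1) − y_i)/h_i = 2, -7:
  1·σ_0 + 4·σ_1 + 1·σ_2 = 6(Δ_1 - Δ_0) = -54
Natural end conditions: σ_0 = σ_2 = 0.
Forward elimination and back-substitution give σ_0 = 0, σ_1 = -27/2, σ_2 = 0.
On [0, 1], p(t) = 4 + 17/4·t + 0·t² - 9/4·t³.
With t = 1/2: p(1/2) = 187/32.

5.8438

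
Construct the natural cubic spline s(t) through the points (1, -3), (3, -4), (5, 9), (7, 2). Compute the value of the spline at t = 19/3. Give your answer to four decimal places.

Write m_i for s''(x_i). With h_i = 2, 2, 2 and divided differences Δ_i = -1/2, 13/2, -7/2, the continuity of s' gives the tridiagonal system
  2·m_0 + 8·m_1 + 2·m_2 = 6(Δ_1 - Δ_0) = 42
  2·m_1 + 8·m_2 + 2·m_3 = 6(Δ_2 - Δ_1) = -60
Natural end conditions: m_0 = m_3 = 0.
Solving the tridiagonal system: m_0 = 0, m_1 = 38/5, m_2 = -47/5, m_3 = 0.
On [5, 7], s(t) = 9 + 83/30·(t - 5) - 47/10·(t - 5)² + 47/60·(t - 5)³.
With (t - 5) = 4/3: s(19/3) = 2507/405.

6.1901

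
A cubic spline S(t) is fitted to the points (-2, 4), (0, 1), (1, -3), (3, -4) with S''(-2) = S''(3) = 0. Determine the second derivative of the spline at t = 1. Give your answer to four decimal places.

With σ_i denoting the second derivative at x_i, h_i = 2, 1, 2, and Δ_i = (y_(i+1) − y_i)/h_i = -3/2, -4, -1/2:
  2·σ_0 + 6·σ_1 + 1·σ_2 = 6(Δ_1 - Δ_0) = -15
  1·σ_1 + 6·σ_2 + 2·σ_3 = 6(Δ_2 - Δ_1) = 21
Natural end conditions: σ_0 = σ_3 = 0.
Forward elimination and back-substitution give σ_0 = 0, σ_1 = -111/35, σ_2 = 141/35, σ_3 = 0.

4.0286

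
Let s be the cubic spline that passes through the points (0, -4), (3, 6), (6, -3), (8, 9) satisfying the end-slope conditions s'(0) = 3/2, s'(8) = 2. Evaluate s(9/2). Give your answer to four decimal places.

-0.0395

Let M_i = s''(x_i). Step sizes h_i = 3, 3, 2; slopes of the chords Δ_i = (y_(i+1) - y_i)/h_i = 10/3, -3, 6.
  3·M_0 + 12·M_1 + 3·M_2 = 6(Δ_1 - Δ_0) = -38
  3·M_1 + 10·M_2 + 2·M_3 = 6(Δ_2 - Δ_1) = 54
Clamped end conditions give two more equations: 2h_0·M_0 + h_0·M_1 = 6(Δ_0 - s'(0)) = 11 and h_2·M_2 + 2h_2·M_3 = 6(s'(8) - Δ_2) = -24.
Solving: M_0 = 301/57, M_1 = -131/19, M_2 = 183/19, M_3 = -411/38.
On [3, 6], s(x) = 6 - 35/38·(x - 3) - 131/38·(x - 3)² + 157/171·(x - 3)³.
With (x - 3) = 3/2: s(9/2) = -3/76.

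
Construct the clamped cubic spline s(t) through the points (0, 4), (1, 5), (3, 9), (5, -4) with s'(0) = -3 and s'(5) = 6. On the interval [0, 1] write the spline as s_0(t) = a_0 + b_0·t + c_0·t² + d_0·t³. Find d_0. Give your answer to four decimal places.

-1.0217

With M_i denoting the second derivative at x_i, h_i = 1, 2, 2, and Δ_i = (y_(i+1) − y_i)/h_i = 1, 2, -13/2:
  1·M_0 + 6·M_1 + 2·M_2 = 6(Δ_1 - Δ_0) = 6
  2·M_1 + 8·M_2 + 2·M_3 = 6(Δ_2 - Δ_1) = -51
Clamped end conditions give two more equations: 2h_0·M_0 + h_0·M_1 = 6(Δ_0 - s'(0)) = 24 and h_2·M_2 + 2h_2·M_3 = 6(s'(5) - Δ_2) = 75.
Solving the tridiagonal system: M_0 = 231/23, M_1 = 90/23, M_2 = -633/46, M_3 = 1179/46.
On [0, 1], with s_0(t) = a_0 + b_0·t + c_0·t² + d_0·t³: c_0 = M_0/2 = 231/46, d_0 = (M_1 - M_0)/(6h_0) = -47/46, b_0 = Δ_0 - h_0(2M_0 + M_1)/6 = -3.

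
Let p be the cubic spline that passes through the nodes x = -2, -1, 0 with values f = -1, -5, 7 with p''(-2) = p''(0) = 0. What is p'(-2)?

-8

Write M_i for p''(x_i). With h_i = 1, 1 and divided differences Δ_i = -4, 12, the continuity of p' gives the tridiagonal system
  1·M_0 + 4·M_1 + 1·M_2 = 6(Δ_1 - Δ_0) = 96
Natural end conditions: M_0 = M_2 = 0.
Hence M_0 = 0, M_1 = 24, M_2 = 0.
On [-2, -1], p'(x) = b_0 + 2c_0·(x + 2) + 3d_0·(x + 2)² with b_0 = Δ_0 - h_0(2M_0 + M_1)/6 = -8, c_0 = M_0/2 = 0, d_0 = (M_1 - M_0)/(6h_0) = 4. So p'(-2) = -8.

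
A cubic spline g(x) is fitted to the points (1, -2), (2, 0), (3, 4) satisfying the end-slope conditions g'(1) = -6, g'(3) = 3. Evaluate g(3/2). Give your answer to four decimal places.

Put m_i = g'' at the i-th knot. Here h = (1, 1) and Δ = (2, 4), so the interior equations h_(i-1)·m_(i-1) + 2(h_(i-1)+h_i)·m_i + h_i·m_(i+1) = 6(Δ_i − Δ_(i-1)) read
  1·m_0 + 4·m_1 + 1·m_2 = 6(Δ_1 - Δ_0) = 12
Clamped end conditions give two more equations: 2h_0·m_0 + h_0·m_1 = 6(Δ_0 - g'(1)) = 48 and h_1·m_1 + 2h_1·m_2 = 6(g'(3) - Δ_1) = -6.
Hence m_0 = 51/2, m_1 = -3, m_2 = -3/2.
On [1, 2], g(x) = -2 - 6·(x - 1) + 51/4·(x - 1)² - 19/4·(x - 1)³.
With (x - 1) = 1/2: g(3/2) = -77/32.

-2.4063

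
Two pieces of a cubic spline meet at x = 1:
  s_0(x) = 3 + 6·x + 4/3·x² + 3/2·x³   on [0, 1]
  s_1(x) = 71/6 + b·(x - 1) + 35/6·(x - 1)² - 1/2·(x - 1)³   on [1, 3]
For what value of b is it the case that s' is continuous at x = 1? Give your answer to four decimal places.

s_0'(x) = 6 + 8/3·x + 9/2·x², so s_0'(1) = 79/6. On the right, s_1'(1) = b, so b = 79/6.

13.1667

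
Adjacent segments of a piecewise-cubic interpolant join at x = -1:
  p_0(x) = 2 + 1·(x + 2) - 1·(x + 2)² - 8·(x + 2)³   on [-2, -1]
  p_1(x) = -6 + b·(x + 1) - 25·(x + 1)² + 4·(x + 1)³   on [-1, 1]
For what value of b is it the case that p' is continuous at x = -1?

p_0'(x) = 1 - 2·(x + 2) - 24·(x + 2)², so p_0'(-1) = -25. On the right, p_1'(-1) = b, so b = -25.

-25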